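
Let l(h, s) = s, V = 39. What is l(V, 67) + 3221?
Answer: 3288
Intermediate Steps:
l(V, 67) + 3221 = 67 + 3221 = 3288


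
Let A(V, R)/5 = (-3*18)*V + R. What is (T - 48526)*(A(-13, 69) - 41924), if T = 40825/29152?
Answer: 53851993475763/29152 ≈ 1.8473e+9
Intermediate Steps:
A(V, R) = -270*V + 5*R (A(V, R) = 5*((-3*18)*V + R) = 5*(-54*V + R) = 5*(R - 54*V) = -270*V + 5*R)
T = 40825/29152 (T = 40825*(1/29152) = 40825/29152 ≈ 1.4004)
(T - 48526)*(A(-13, 69) - 41924) = (40825/29152 - 48526)*((-270*(-13) + 5*69) - 41924) = -1414589127*((3510 + 345) - 41924)/29152 = -1414589127*(3855 - 41924)/29152 = -1414589127/29152*(-38069) = 53851993475763/29152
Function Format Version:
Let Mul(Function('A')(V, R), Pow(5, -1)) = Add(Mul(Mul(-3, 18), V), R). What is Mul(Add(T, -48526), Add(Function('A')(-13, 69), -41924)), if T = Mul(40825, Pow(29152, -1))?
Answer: Rational(53851993475763, 29152) ≈ 1.8473e+9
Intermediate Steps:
Function('A')(V, R) = Add(Mul(-270, V), Mul(5, R)) (Function('A')(V, R) = Mul(5, Add(Mul(Mul(-3, 18), V), R)) = Mul(5, Add(Mul(-54, V), R)) = Mul(5, Add(R, Mul(-54, V))) = Add(Mul(-270, V), Mul(5, R)))
T = Rational(40825, 29152) (T = Mul(40825, Rational(1, 29152)) = Rational(40825, 29152) ≈ 1.4004)
Mul(Add(T, -48526), Add(Function('A')(-13, 69), -41924)) = Mul(Add(Rational(40825, 29152), -48526), Add(Add(Mul(-270, -13), Mul(5, 69)), -41924)) = Mul(Rational(-1414589127, 29152), Add(Add(3510, 345), -41924)) = Mul(Rational(-1414589127, 29152), Add(3855, -41924)) = Mul(Rational(-1414589127, 29152), -38069) = Rational(53851993475763, 29152)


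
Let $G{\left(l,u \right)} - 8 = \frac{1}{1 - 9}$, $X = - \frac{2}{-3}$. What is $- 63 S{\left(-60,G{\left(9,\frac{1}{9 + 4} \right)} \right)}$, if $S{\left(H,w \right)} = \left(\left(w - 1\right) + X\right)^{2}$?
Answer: $- \frac{229327}{64} \approx -3583.2$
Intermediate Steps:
$X = \frac{2}{3}$ ($X = \left(-2\right) \left(- \frac{1}{3}\right) = \frac{2}{3} \approx 0.66667$)
$G{\left(l,u \right)} = \frac{63}{8}$ ($G{\left(l,u \right)} = 8 + \frac{1}{1 - 9} = 8 + \frac{1}{-8} = 8 - \frac{1}{8} = \frac{63}{8}$)
$S{\left(H,w \right)} = \left(- \frac{1}{3} + w\right)^{2}$ ($S{\left(H,w \right)} = \left(\left(w - 1\right) + \frac{2}{3}\right)^{2} = \left(\left(-1 + w\right) + \frac{2}{3}\right)^{2} = \left(- \frac{1}{3} + w\right)^{2}$)
$- 63 S{\left(-60,G{\left(9,\frac{1}{9 + 4} \right)} \right)} = - 63 \frac{\left(-1 + 3 \cdot \frac{63}{8}\right)^{2}}{9} = - 63 \frac{\left(-1 + \frac{189}{8}\right)^{2}}{9} = - 63 \frac{\left(\frac{181}{8}\right)^{2}}{9} = - 63 \cdot \frac{1}{9} \cdot \frac{32761}{64} = \left(-63\right) \frac{32761}{576} = - \frac{229327}{64}$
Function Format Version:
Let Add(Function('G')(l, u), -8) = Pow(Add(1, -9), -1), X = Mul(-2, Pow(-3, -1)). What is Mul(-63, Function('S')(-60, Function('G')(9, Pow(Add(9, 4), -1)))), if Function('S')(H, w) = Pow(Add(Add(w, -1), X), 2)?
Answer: Rational(-229327, 64) ≈ -3583.2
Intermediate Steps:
X = Rational(2, 3) (X = Mul(-2, Rational(-1, 3)) = Rational(2, 3) ≈ 0.66667)
Function('G')(l, u) = Rational(63, 8) (Function('G')(l, u) = Add(8, Pow(Add(1, -9), -1)) = Add(8, Pow(-8, -1)) = Add(8, Rational(-1, 8)) = Rational(63, 8))
Function('S')(H, w) = Pow(Add(Rational(-1, 3), w), 2) (Function('S')(H, w) = Pow(Add(Add(w, -1), Rational(2, 3)), 2) = Pow(Add(Add(-1, w), Rational(2, 3)), 2) = Pow(Add(Rational(-1, 3), w), 2))
Mul(-63, Function('S')(-60, Function('G')(9, Pow(Add(9, 4), -1)))) = Mul(-63, Mul(Rational(1, 9), Pow(Add(-1, Mul(3, Rational(63, 8))), 2))) = Mul(-63, Mul(Rational(1, 9), Pow(Add(-1, Rational(189, 8)), 2))) = Mul(-63, Mul(Rational(1, 9), Pow(Rational(181, 8), 2))) = Mul(-63, Mul(Rational(1, 9), Rational(32761, 64))) = Mul(-63, Rational(32761, 576)) = Rational(-229327, 64)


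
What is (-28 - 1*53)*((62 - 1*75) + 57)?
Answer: -3564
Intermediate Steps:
(-28 - 1*53)*((62 - 1*75) + 57) = (-28 - 53)*((62 - 75) + 57) = -81*(-13 + 57) = -81*44 = -3564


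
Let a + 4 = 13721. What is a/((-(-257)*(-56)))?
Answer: -13717/14392 ≈ -0.95310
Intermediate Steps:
a = 13717 (a = -4 + 13721 = 13717)
a/((-(-257)*(-56))) = 13717/((-(-257)*(-56))) = 13717/((-1*14392)) = 13717/(-14392) = 13717*(-1/14392) = -13717/14392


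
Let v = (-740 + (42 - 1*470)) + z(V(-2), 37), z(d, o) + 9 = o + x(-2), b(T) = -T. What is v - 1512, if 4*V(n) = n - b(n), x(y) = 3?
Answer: -2649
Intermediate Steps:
V(n) = n/2 (V(n) = (n - (-1)*n)/4 = (n + n)/4 = (2*n)/4 = n/2)
z(d, o) = -6 + o (z(d, o) = -9 + (o + 3) = -9 + (3 + o) = -6 + o)
v = -1137 (v = (-740 + (42 - 1*470)) + (-6 + 37) = (-740 + (42 - 470)) + 31 = (-740 - 428) + 31 = -1168 + 31 = -1137)
v - 1512 = -1137 - 1512 = -2649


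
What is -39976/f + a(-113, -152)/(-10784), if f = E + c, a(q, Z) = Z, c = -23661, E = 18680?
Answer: 53982287/6714388 ≈ 8.0398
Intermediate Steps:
f = -4981 (f = 18680 - 23661 = -4981)
-39976/f + a(-113, -152)/(-10784) = -39976/(-4981) - 152/(-10784) = -39976*(-1/4981) - 152*(-1/10784) = 39976/4981 + 19/1348 = 53982287/6714388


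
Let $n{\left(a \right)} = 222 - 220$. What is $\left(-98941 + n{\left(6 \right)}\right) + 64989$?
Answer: $-33950$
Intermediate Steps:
$n{\left(a \right)} = 2$
$\left(-98941 + n{\left(6 \right)}\right) + 64989 = \left(-98941 + 2\right) + 64989 = -98939 + 64989 = -33950$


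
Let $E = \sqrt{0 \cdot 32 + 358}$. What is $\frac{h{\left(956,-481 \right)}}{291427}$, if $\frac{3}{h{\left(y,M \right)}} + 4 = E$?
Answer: $\frac{2}{16611339} + \frac{\sqrt{358}}{33222678} \approx 6.8992 \cdot 10^{-7}$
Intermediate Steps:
$E = \sqrt{358}$ ($E = \sqrt{0 + 358} = \sqrt{358} \approx 18.921$)
$h{\left(y,M \right)} = \frac{3}{-4 + \sqrt{358}}$
$\frac{h{\left(956,-481 \right)}}{291427} = \frac{\frac{2}{57} + \frac{\sqrt{358}}{114}}{291427} = \left(\frac{2}{57} + \frac{\sqrt{358}}{114}\right) \frac{1}{291427} = \frac{2}{16611339} + \frac{\sqrt{358}}{33222678}$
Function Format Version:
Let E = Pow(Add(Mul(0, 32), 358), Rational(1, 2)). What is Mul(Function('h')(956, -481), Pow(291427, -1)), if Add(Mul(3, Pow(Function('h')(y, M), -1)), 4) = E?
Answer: Add(Rational(2, 16611339), Mul(Rational(1, 33222678), Pow(358, Rational(1, 2)))) ≈ 6.8992e-7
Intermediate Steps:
E = Pow(358, Rational(1, 2)) (E = Pow(Add(0, 358), Rational(1, 2)) = Pow(358, Rational(1, 2)) ≈ 18.921)
Function('h')(y, M) = Mul(3, Pow(Add(-4, Pow(358, Rational(1, 2))), -1))
Mul(Function('h')(956, -481), Pow(291427, -1)) = Mul(Add(Rational(2, 57), Mul(Rational(1, 114), Pow(358, Rational(1, 2)))), Pow(291427, -1)) = Mul(Add(Rational(2, 57), Mul(Rational(1, 114), Pow(358, Rational(1, 2)))), Rational(1, 291427)) = Add(Rational(2, 16611339), Mul(Rational(1, 33222678), Pow(358, Rational(1, 2))))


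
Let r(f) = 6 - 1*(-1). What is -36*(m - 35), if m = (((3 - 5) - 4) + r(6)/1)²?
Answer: 1224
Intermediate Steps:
r(f) = 7 (r(f) = 6 + 1 = 7)
m = 1 (m = (((3 - 5) - 4) + 7/1)² = ((-2 - 4) + 7*1)² = (-6 + 7)² = 1² = 1)
-36*(m - 35) = -36*(1 - 35) = -36*(-34) = 1224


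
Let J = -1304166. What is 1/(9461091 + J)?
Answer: 1/8156925 ≈ 1.2260e-7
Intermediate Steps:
1/(9461091 + J) = 1/(9461091 - 1304166) = 1/8156925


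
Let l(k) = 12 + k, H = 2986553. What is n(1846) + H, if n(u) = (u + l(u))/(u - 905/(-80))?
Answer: 88751454765/29717 ≈ 2.9866e+6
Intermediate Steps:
n(u) = (12 + 2*u)/(181/16 + u) (n(u) = (u + (12 + u))/(u - 905/(-80)) = (12 + 2*u)/(u - 905*(-1/80)) = (12 + 2*u)/(u + 181/16) = (12 + 2*u)/(181/16 + u))
n(1846) + H = 32*(6 + 1846)/(181 + 16*1846) + 2986553 = 32*1852/(181 + 29536) + 2986553 = 32*1852/29717 + 2986553 = 32*(1/29717)*1852 + 2986553 = 59264/29717 + 2986553 = 88751454765/29717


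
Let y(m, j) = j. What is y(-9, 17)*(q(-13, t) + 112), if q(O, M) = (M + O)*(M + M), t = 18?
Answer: 4964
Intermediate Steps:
q(O, M) = 2*M*(M + O) (q(O, M) = (M + O)*(2*M) = 2*M*(M + O))
y(-9, 17)*(q(-13, t) + 112) = 17*(2*18*(18 - 13) + 112) = 17*(2*18*5 + 112) = 17*(180 + 112) = 17*292 = 4964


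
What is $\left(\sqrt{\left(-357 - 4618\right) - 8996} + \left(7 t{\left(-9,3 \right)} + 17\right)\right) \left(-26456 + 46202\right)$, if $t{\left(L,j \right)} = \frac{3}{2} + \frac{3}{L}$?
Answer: $496941 + 19746 i \sqrt{13971} \approx 4.9694 \cdot 10^{5} + 2.334 \cdot 10^{6} i$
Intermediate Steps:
$t{\left(L,j \right)} = \frac{3}{2} + \frac{3}{L}$ ($t{\left(L,j \right)} = 3 \cdot \frac{1}{2} + \frac{3}{L} = \frac{3}{2} + \frac{3}{L}$)
$\left(\sqrt{\left(-357 - 4618\right) - 8996} + \left(7 t{\left(-9,3 \right)} + 17\right)\right) \left(-26456 + 46202\right) = \left(\sqrt{\left(-357 - 4618\right) - 8996} + \left(7 \left(\frac{3}{2} + \frac{3}{-9}\right) + 17\right)\right) \left(-26456 + 46202\right) = \left(\sqrt{-4975 - 8996} + \left(7 \left(\frac{3}{2} + 3 \left(- \frac{1}{9}\right)\right) + 17\right)\right) 19746 = \left(\sqrt{-13971} + \left(7 \left(\frac{3}{2} - \frac{1}{3}\right) + 17\right)\right) 19746 = \left(i \sqrt{13971} + \left(7 \cdot \frac{7}{6} + 17\right)\right) 19746 = \left(i \sqrt{13971} + \left(\frac{49}{6} + 17\right)\right) 19746 = \left(i \sqrt{13971} + \frac{151}{6}\right) 19746 = \left(\frac{151}{6} + i \sqrt{13971}\right) 19746 = 496941 + 19746 i \sqrt{13971}$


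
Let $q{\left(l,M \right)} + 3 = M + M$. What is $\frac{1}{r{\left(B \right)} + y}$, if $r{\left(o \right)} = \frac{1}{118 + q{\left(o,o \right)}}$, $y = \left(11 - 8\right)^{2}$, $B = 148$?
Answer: $\frac{411}{3700} \approx 0.11108$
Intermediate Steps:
$q{\left(l,M \right)} = -3 + 2 M$ ($q{\left(l,M \right)} = -3 + \left(M + M\right) = -3 + 2 M$)
$y = 9$ ($y = \left(11 - 8\right)^{2} = 3^{2} = 9$)
$r{\left(o \right)} = \frac{1}{115 + 2 o}$ ($r{\left(o \right)} = \frac{1}{118 + \left(-3 + 2 o\right)} = \frac{1}{115 + 2 o}$)
$\frac{1}{r{\left(B \right)} + y} = \frac{1}{\frac{1}{115 + 2 \cdot 148} + 9} = \frac{1}{\frac{1}{115 + 296} + 9} = \frac{1}{\frac{1}{411} + 9} = \frac{1}{\frac{3700}{411}} = \frac{411}{3700}$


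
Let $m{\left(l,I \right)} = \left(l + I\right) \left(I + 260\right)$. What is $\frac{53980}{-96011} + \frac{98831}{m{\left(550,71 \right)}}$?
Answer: $- \frac{69859993}{858050307} \approx -0.081417$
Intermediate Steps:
$m{\left(l,I \right)} = \left(260 + I\right) \left(I + l\right)$ ($m{\left(l,I \right)} = \left(I + l\right) \left(260 + I\right) = \left(260 + I\right) \left(I + l\right)$)
$\frac{53980}{-96011} + \frac{98831}{m{\left(550,71 \right)}} = \frac{53980}{-96011} + \frac{98831}{71^{2} + 260 \cdot 71 + 260 \cdot 550 + 71 \cdot 550} = 53980 \left(- \frac{1}{96011}\right) + \frac{98831}{5041 + 18460 + 143000 + 39050} = - \frac{53980}{96011} + \frac{98831}{205551} = - \frac{53980}{96011} + 98831 \cdot \frac{1}{205551} = - \frac{53980}{96011} + \frac{4297}{8937} = - \frac{69859993}{858050307}$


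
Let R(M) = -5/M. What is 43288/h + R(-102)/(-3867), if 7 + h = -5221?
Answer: -4268571283/515525238 ≈ -8.2800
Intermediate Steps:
h = -5228 (h = -7 - 5221 = -5228)
43288/h + R(-102)/(-3867) = 43288/(-5228) - 5/(-102)/(-3867) = 43288*(-1/5228) - 5*(-1/102)*(-1/3867) = -10822/1307 + (5/102)*(-1/3867) = -10822/1307 - 5/394434 = -4268571283/515525238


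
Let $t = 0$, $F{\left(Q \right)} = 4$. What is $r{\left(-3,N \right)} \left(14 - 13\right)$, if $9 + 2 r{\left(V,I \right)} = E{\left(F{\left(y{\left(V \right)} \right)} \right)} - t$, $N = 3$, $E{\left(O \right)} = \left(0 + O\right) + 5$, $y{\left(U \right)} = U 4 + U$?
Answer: $0$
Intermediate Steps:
$y{\left(U \right)} = 5 U$ ($y{\left(U \right)} = 4 U + U = 5 U$)
$E{\left(O \right)} = 5 + O$ ($E{\left(O \right)} = O + 5 = 5 + O$)
$r{\left(V,I \right)} = 0$ ($r{\left(V,I \right)} = - \frac{9}{2} + \frac{\left(5 + 4\right) - 0}{2} = - \frac{9}{2} + \frac{9 + 0}{2} = - \frac{9}{2} + \frac{1}{2} \cdot 9 = - \frac{9}{2} + \frac{9}{2} = 0$)
$r{\left(-3,N \right)} \left(14 - 13\right) = 0 \left(14 - 13\right) = 0 \cdot 1 = 0$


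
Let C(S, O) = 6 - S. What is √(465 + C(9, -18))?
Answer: √462 ≈ 21.494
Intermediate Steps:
√(465 + C(9, -18)) = √(465 + (6 - 1*9)) = √(465 + (6 - 9)) = √(465 - 3) = √462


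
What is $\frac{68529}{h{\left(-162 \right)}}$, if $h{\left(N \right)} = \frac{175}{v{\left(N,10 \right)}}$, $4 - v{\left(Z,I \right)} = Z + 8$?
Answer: $\frac{10827582}{175} \approx 61872.0$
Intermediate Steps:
$v{\left(Z,I \right)} = -4 - Z$ ($v{\left(Z,I \right)} = 4 - \left(Z + 8\right) = 4 - \left(8 + Z\right) = -4 - Z$)
$h{\left(N \right)} = \frac{175}{-4 - N}$
$\frac{68529}{h{\left(-162 \right)}} = \frac{68529}{\left(-175\right) \frac{1}{4 - 162}} = \frac{68529}{\left(-175\right) \frac{1}{-158}} = \frac{68529}{\left(-175\right) \left(- \frac{1}{158}\right)} = \frac{68529}{\frac{175}{158}} = 68529 \cdot \frac{158}{175} = \frac{10827582}{175}$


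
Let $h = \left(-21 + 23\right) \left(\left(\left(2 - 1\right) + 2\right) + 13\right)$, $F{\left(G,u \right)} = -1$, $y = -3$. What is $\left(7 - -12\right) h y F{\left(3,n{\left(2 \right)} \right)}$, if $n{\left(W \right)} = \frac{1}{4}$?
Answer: $1824$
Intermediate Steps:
$n{\left(W \right)} = \frac{1}{4}$
$h = 32$ ($h = 2 \left(\left(1 + 2\right) + 13\right) = 2 \left(3 + 13\right) = 2 \cdot 16 = 32$)
$\left(7 - -12\right) h y F{\left(3,n{\left(2 \right)} \right)} = \left(7 - -12\right) 32 \left(\left(-3\right) \left(-1\right)\right) = \left(7 + 12\right) 32 \cdot 3 = 19 \cdot 32 \cdot 3 = 608 \cdot 3 = 1824$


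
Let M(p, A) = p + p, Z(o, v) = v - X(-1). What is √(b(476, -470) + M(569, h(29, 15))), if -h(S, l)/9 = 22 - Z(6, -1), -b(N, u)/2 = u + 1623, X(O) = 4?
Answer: 4*I*√73 ≈ 34.176*I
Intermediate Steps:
Z(o, v) = -4 + v (Z(o, v) = v - 1*4 = v - 4 = -4 + v)
b(N, u) = -3246 - 2*u (b(N, u) = -2*(u + 1623) = -2*(1623 + u) = -3246 - 2*u)
h(S, l) = -243 (h(S, l) = -9*(22 - (-4 - 1)) = -9*(22 - 1*(-5)) = -9*(22 + 5) = -9*27 = -243)
M(p, A) = 2*p
√(b(476, -470) + M(569, h(29, 15))) = √((-3246 - 2*(-470)) + 2*569) = √((-3246 + 940) + 1138) = √(-2306 + 1138) = √(-1168) = 4*I*√73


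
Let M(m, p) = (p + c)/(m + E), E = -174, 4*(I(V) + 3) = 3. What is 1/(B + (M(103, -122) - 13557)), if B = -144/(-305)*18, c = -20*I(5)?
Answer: -21655/293369318 ≈ -7.3815e-5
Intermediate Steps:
I(V) = -9/4 (I(V) = -3 + (1/4)*3 = -3 + 3/4 = -9/4)
c = 45 (c = -20*(-9/4) = 45)
M(m, p) = (45 + p)/(-174 + m) (M(m, p) = (p + 45)/(m - 174) = (45 + p)/(-174 + m))
B = 2592/305 (B = -144*(-1/305)*18 = (144/305)*18 = 2592/305 ≈ 8.4984)
1/(B + (M(103, -122) - 13557)) = 1/(2592/305 + ((45 - 122)/(-174 + 103) - 13557)) = 1/(2592/305 + (-77/(-71) - 13557)) = 1/(2592/305 + (-1/71*(-77) - 13557)) = 1/(2592/305 + (77/71 - 13557)) = 1/(2592/305 - 962470/71) = 1/(-293369318/21655) = -21655/293369318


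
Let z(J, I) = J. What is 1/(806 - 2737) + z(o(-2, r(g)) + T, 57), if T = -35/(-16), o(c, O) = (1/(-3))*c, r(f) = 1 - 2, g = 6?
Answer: 264499/92688 ≈ 2.8536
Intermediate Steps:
r(f) = -1
o(c, O) = -c/3 (o(c, O) = (1*(-⅓))*c = -c/3)
T = 35/16 (T = -35*(-1/16) = 35/16 ≈ 2.1875)
1/(806 - 2737) + z(o(-2, r(g)) + T, 57) = 1/(806 - 2737) + (-⅓*(-2) + 35/16) = 1/(-1931) + (⅔ + 35/16) = -1/1931 + 137/48 = 264499/92688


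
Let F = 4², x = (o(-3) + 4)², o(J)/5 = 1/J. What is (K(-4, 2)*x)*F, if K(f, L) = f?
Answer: -3136/9 ≈ -348.44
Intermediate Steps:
o(J) = 5/J (o(J) = 5*(1/J) = 5/J)
x = 49/9 (x = (5/(-3) + 4)² = (5*(-⅓) + 4)² = (-5/3 + 4)² = (7/3)² = 49/9 ≈ 5.4444)
F = 16
(K(-4, 2)*x)*F = -4*49/9*16 = -196/9*16 = -3136/9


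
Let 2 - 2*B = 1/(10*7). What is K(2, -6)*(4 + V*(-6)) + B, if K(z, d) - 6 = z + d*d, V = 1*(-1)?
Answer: 61739/140 ≈ 440.99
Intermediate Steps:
V = -1
B = 139/140 (B = 1 - 1/(2*(10*7)) = 1 - ½/70 = 1 - ½*1/70 = 1 - 1/140 = 139/140 ≈ 0.99286)
K(z, d) = 6 + z + d² (K(z, d) = 6 + (z + d*d) = 6 + (z + d²) = 6 + z + d²)
K(2, -6)*(4 + V*(-6)) + B = (6 + 2 + (-6)²)*(4 - 1*(-6)) + 139/140 = (6 + 2 + 36)*(4 + 6) + 139/140 = 44*10 + 139/140 = 440 + 139/140 = 61739/140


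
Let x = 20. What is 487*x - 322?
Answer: 9418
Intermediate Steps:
487*x - 322 = 487*20 - 322 = 9740 - 322 = 9418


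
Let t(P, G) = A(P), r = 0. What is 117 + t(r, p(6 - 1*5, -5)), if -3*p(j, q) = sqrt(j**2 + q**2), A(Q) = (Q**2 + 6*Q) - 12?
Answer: 105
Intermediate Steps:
A(Q) = -12 + Q**2 + 6*Q
p(j, q) = -sqrt(j**2 + q**2)/3
t(P, G) = -12 + P**2 + 6*P
117 + t(r, p(6 - 1*5, -5)) = 117 + (-12 + 0**2 + 6*0) = 117 + (-12 + 0 + 0) = 117 - 12 = 105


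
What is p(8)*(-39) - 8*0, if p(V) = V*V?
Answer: -2496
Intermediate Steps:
p(V) = V**2
p(8)*(-39) - 8*0 = 8**2*(-39) - 8*0 = 64*(-39) + 0 = -2496 + 0 = -2496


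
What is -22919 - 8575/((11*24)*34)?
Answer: -205729519/8976 ≈ -22920.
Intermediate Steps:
-22919 - 8575/((11*24)*34) = -22919 - 8575/(264*34) = -22919 - 8575/8976 = -205729519/8976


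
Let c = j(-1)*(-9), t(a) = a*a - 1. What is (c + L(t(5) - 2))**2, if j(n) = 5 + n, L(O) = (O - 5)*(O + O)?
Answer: 506944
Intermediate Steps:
t(a) = -1 + a**2 (t(a) = a**2 - 1 = -1 + a**2)
L(O) = 2*O*(-5 + O) (L(O) = (-5 + O)*(2*O) = 2*O*(-5 + O))
c = -36 (c = (5 - 1)*(-9) = 4*(-9) = -36)
(c + L(t(5) - 2))**2 = (-36 + 2*((-1 + 5**2) - 2)*(-5 + ((-1 + 5**2) - 2)))**2 = (-36 + 2*((-1 + 25) - 2)*(-5 + ((-1 + 25) - 2)))**2 = (-36 + 2*(24 - 2)*(-5 + (24 - 2)))**2 = (-36 + 2*22*(-5 + 22))**2 = (-36 + 2*22*17)**2 = (-36 + 748)**2 = 712**2 = 506944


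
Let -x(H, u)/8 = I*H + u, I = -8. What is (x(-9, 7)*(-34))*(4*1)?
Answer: 85952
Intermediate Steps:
x(H, u) = -8*u + 64*H (x(H, u) = -8*(-8*H + u) = -8*(u - 8*H) = -8*u + 64*H)
(x(-9, 7)*(-34))*(4*1) = ((-8*7 + 64*(-9))*(-34))*(4*1) = ((-56 - 576)*(-34))*4 = -632*(-34)*4 = 21488*4 = 85952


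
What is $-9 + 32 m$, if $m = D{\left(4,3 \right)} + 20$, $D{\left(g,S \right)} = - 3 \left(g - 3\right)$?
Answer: $535$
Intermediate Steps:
$D{\left(g,S \right)} = 9 - 3 g$ ($D{\left(g,S \right)} = - 3 \left(-3 + g\right) = 9 - 3 g$)
$m = 17$ ($m = \left(9 - 12\right) + 20 = -3 + 20 = 17$)
$-9 + 32 m = -9 + 32 \cdot 17 = -9 + 544 = 535$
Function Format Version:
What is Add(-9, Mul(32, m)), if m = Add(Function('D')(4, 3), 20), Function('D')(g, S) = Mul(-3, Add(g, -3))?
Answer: 535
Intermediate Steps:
Function('D')(g, S) = Add(9, Mul(-3, g)) (Function('D')(g, S) = Mul(-3, Add(-3, g)) = Add(9, Mul(-3, g)))
m = 17 (m = Add(Add(9, Mul(-3, 4)), 20) = Add(Add(9, -12), 20) = Add(-3, 20) = 17)
Add(-9, Mul(32, m)) = Add(-9, Mul(32, 17)) = Add(-9, 544) = 535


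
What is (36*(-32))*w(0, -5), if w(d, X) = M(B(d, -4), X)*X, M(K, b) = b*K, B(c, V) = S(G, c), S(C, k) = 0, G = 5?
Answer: 0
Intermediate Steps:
B(c, V) = 0
M(K, b) = K*b
w(d, X) = 0 (w(d, X) = (0*X)*X = 0*X = 0)
(36*(-32))*w(0, -5) = (36*(-32))*0 = -1152*0 = 0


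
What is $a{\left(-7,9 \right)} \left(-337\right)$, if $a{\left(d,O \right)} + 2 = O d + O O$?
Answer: $-5392$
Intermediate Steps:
$a{\left(d,O \right)} = -2 + O^{2} + O d$ ($a{\left(d,O \right)} = -2 + \left(O d + O O\right) = -2 + \left(O d + O^{2}\right) = -2 + \left(O^{2} + O d\right) = -2 + O^{2} + O d$)
$a{\left(-7,9 \right)} \left(-337\right) = \left(-2 + 9^{2} + 9 \left(-7\right)\right) \left(-337\right) = \left(-2 + 81 - 63\right) \left(-337\right) = 16 \left(-337\right) = -5392$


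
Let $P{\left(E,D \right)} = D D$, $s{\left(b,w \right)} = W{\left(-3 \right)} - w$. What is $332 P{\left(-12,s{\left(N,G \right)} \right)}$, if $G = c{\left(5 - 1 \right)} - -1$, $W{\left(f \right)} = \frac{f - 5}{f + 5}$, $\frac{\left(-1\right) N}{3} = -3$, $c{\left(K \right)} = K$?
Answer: $26892$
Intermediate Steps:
$N = 9$ ($N = \left(-3\right) \left(-3\right) = 9$)
$W{\left(f \right)} = \frac{-5 + f}{5 + f}$
$G = 5$ ($G = \left(5 - 1\right) - -1 = 4 + 1 = 5$)
$s{\left(b,w \right)} = -4 - w$ ($s{\left(b,w \right)} = \frac{-5 - 3}{5 - 3} - w = \frac{1}{2} \left(-8\right) - w = -4 - w$)
$P{\left(E,D \right)} = D^{2}$
$332 P{\left(-12,s{\left(N,G \right)} \right)} = 332 \left(-4 - 5\right)^{2} = 332 \left(-9\right)^{2} = 332 \cdot 81 = 26892$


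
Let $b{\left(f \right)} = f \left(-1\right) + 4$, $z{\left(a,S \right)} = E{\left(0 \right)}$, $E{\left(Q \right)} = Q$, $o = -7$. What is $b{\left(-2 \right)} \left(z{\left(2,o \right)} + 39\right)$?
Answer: $234$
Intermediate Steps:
$z{\left(a,S \right)} = 0$
$b{\left(f \right)} = 4 - f$ ($b{\left(f \right)} = - f + 4 = 4 - f$)
$b{\left(-2 \right)} \left(z{\left(2,o \right)} + 39\right) = \left(4 - -2\right) \left(0 + 39\right) = \left(4 + 2\right) 39 = 6 \cdot 39 = 234$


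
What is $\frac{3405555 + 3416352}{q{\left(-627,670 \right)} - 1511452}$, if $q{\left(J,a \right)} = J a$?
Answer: $- \frac{6821907}{1931542} \approx -3.5318$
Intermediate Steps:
$\frac{3405555 + 3416352}{q{\left(-627,670 \right)} - 1511452} = \frac{3405555 + 3416352}{\left(-627\right) 670 - 1511452} = \frac{6821907}{-420090 - 1511452} = \frac{6821907}{-1931542} = 6821907 \left(- \frac{1}{1931542}\right) = - \frac{6821907}{1931542}$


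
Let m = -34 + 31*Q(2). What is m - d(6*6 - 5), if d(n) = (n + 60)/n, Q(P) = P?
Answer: 777/31 ≈ 25.065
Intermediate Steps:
d(n) = (60 + n)/n
m = 28 (m = -34 + 31*2 = -34 + 62 = 28)
m - d(6*6 - 5) = 28 - (60 + (6*6 - 5))/(6*6 - 5) = 28 - (60 + (36 - 5))/(36 - 5) = 28 - (60 + 31)/31 = 28 - 91/31 = 777/31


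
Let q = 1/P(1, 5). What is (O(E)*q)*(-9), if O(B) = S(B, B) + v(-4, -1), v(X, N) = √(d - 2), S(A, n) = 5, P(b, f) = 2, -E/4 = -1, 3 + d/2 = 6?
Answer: -63/2 ≈ -31.500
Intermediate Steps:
d = 6 (d = -6 + 2*6 = -6 + 12 = 6)
E = 4 (E = -4*(-1) = 4)
v(X, N) = 2 (v(X, N) = √(6 - 2) = √4 = 2)
q = ½ (q = 1/2 = ½ ≈ 0.50000)
O(B) = 7 (O(B) = 5 + 2 = 7)
(O(E)*q)*(-9) = (7*(½))*(-9) = (7/2)*(-9) = -63/2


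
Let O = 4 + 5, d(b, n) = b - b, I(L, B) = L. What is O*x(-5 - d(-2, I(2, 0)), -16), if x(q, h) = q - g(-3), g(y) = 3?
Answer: -72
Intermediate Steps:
d(b, n) = 0
x(q, h) = -3 + q (x(q, h) = q - 1*3 = q - 3 = -3 + q)
O = 9
O*x(-5 - d(-2, I(2, 0)), -16) = 9*(-3 + (-5 - 1*0)) = 9*(-3 + (-5 + 0)) = 9*(-3 - 5) = 9*(-8) = -72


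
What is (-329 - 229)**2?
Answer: 311364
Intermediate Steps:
(-329 - 229)**2 = (-558)**2 = 311364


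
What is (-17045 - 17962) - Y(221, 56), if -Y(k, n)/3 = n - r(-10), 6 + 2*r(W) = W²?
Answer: -34980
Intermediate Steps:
r(W) = -3 + W²/2
Y(k, n) = 141 - 3*n (Y(k, n) = -3*(n - (-3 + (½)*(-10)²)) = -3*(n - (-3 + (½)*100)) = -3*(n - (-3 + 50)) = -3*(n - 1*47) = -3*(n - 47) = -3*(-47 + n) = 141 - 3*n)
(-17045 - 17962) - Y(221, 56) = (-17045 - 17962) - (141 - 3*56) = -35007 - (141 - 168) = -35007 - 1*(-27) = -35007 + 27 = -34980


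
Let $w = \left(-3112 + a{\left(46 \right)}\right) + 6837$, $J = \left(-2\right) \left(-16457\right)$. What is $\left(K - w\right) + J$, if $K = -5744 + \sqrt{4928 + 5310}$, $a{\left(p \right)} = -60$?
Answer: $23505 + \sqrt{10238} \approx 23606.0$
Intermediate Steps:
$J = 32914$
$w = 3665$ ($w = \left(-3112 - 60\right) + 6837 = -3172 + 6837 = 3665$)
$K = -5744 + \sqrt{10238} \approx -5642.8$
$\left(K - w\right) + J = \left(\left(-5744 + \sqrt{10238}\right) - 3665\right) + 32914 = \left(-9409 + \sqrt{10238}\right) + 32914 = 23505 + \sqrt{10238}$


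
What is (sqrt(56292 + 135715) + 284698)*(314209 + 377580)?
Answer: 196950944722 + 691789*sqrt(192007) ≈ 1.9725e+11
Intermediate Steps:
(sqrt(56292 + 135715) + 284698)*(314209 + 377580) = (sqrt(192007) + 284698)*691789 = (284698 + sqrt(192007))*691789 = 196950944722 + 691789*sqrt(192007)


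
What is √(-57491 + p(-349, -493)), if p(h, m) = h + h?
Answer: I*√58189 ≈ 241.22*I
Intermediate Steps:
p(h, m) = 2*h
√(-57491 + p(-349, -493)) = √(-57491 + 2*(-349)) = √(-57491 - 698) = √(-58189) = I*√58189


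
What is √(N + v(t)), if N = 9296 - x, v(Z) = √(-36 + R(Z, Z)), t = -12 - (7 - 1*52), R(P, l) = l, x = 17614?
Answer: √(-8318 + I*√3) ≈ 0.0095 + 91.203*I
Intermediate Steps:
t = 33 (t = -12 - (7 - 52) = -12 - 1*(-45) = -12 + 45 = 33)
v(Z) = √(-36 + Z)
N = -8318 (N = 9296 - 1*17614 = 9296 - 17614 = -8318)
√(N + v(t)) = √(-8318 + √(-36 + 33)) = √(-8318 + √(-3)) = √(-8318 + I*√3)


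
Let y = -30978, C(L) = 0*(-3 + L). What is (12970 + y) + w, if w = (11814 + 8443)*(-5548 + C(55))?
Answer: -112403844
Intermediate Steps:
C(L) = 0
w = -112385836 (w = (11814 + 8443)*(-5548 + 0) = 20257*(-5548) = -112385836)
(12970 + y) + w = (12970 - 30978) - 112385836 = -18008 - 112385836 = -112403844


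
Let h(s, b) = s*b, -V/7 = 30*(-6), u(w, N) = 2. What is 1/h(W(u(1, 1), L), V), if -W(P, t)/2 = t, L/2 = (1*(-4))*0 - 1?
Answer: 1/5040 ≈ 0.00019841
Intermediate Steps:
V = 1260 (V = -210*(-6) = -7*(-180) = 1260)
L = -2 (L = 2*((1*(-4))*0 - 1) = 2*(-4*0 - 1) = 2*(0 - 1) = 2*(-1) = -2)
W(P, t) = -2*t
h(s, b) = b*s
1/h(W(u(1, 1), L), V) = 1/(1260*(-2*(-2))) = 1/(1260*4) = 1/5040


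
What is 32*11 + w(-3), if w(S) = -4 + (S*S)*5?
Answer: 393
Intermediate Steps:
w(S) = -4 + 5*S**2 (w(S) = -4 + S**2*5 = -4 + 5*S**2)
32*11 + w(-3) = 32*11 + (-4 + 5*(-3)**2) = 352 + (-4 + 5*9) = 352 + (-4 + 45) = 352 + 41 = 393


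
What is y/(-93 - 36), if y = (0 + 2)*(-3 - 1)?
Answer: 8/129 ≈ 0.062016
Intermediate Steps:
y = -8 (y = 2*(-4) = -8)
y/(-93 - 36) = -8/(-93 - 36) = -8/(-129) = -8*(-1/129) = 8/129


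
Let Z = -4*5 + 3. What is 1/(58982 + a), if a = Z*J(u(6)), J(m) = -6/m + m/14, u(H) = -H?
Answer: 7/412806 ≈ 1.6957e-5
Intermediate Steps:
J(m) = -6/m + m/14 (J(m) = -6/m + m*(1/14) = -6/m + m/14)
Z = -17 (Z = -20 + 3 = -17)
a = -68/7 (a = -17*(-6/((-1*6)) + (-1*6)/14) = -17*(-6/(-6) + (1/14)*(-6)) = -17*(-6*(-⅙) - 3/7) = -17*(1 - 3/7) = -17*4/7 = -68/7 ≈ -9.7143)
1/(58982 + a) = 1/(58982 - 68/7) = 1/(412806/7) = 7/412806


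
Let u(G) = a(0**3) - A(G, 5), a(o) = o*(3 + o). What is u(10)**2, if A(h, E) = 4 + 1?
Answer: 25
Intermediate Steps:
A(h, E) = 5
u(G) = -5 (u(G) = 0**3*(3 + 0**3) - 1*5 = 0*(3 + 0) - 5 = 0*3 - 5 = 0 - 5 = -5)
u(10)**2 = (-5)**2 = 25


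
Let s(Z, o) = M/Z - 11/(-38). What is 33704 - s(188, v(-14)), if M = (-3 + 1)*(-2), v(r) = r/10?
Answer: 60194789/1786 ≈ 33704.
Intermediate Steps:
v(r) = r/10 (v(r) = r*(⅒) = r/10)
M = 4 (M = -2*(-2) = 4)
s(Z, o) = 11/38 + 4/Z (s(Z, o) = 4/Z - 11/(-38) = 4/Z - 11*(-1/38) = 4/Z + 11/38 = 11/38 + 4/Z)
33704 - s(188, v(-14)) = 33704 - (11/38 + 4/188) = 33704 - (11/38 + 4*(1/188)) = 33704 - (11/38 + 1/47) = 33704 - 1*555/1786 = 33704 - 555/1786 = 60194789/1786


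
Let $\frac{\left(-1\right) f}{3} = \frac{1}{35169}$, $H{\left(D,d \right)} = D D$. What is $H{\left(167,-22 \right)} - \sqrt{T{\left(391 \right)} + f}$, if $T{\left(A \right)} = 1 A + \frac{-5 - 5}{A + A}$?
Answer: $27889 - \frac{\sqrt{8214733968246201}}{4583693} \approx 27869.0$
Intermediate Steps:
$H{\left(D,d \right)} = D^{2}$
$T{\left(A \right)} = A - \frac{5}{A}$ ($T{\left(A \right)} = A - \frac{10}{2 A} = A - 10 \frac{1}{2 A} = A - \frac{5}{A}$)
$f = - \frac{1}{11723}$ ($f = - \frac{3}{35169} = \left(-3\right) \frac{1}{35169} = - \frac{1}{11723} \approx -8.5302 \cdot 10^{-5}$)
$H{\left(167,-22 \right)} - \sqrt{T{\left(391 \right)} + f} = 167^{2} - \sqrt{\left(391 - \frac{5}{391}\right) - \frac{1}{11723}} = 27889 - \sqrt{\left(391 - \frac{5}{391}\right) - \frac{1}{11723}} = 27889 - \sqrt{\frac{152876}{391} - \frac{1}{11723}} = 27889 - \sqrt{\frac{1792164957}{4583693}} = 27889 - \frac{\sqrt{8214733968246201}}{4583693}$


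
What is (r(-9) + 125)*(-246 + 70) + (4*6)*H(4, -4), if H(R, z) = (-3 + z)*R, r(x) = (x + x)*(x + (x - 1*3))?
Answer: -89200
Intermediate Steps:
r(x) = 2*x*(-3 + 2*x) (r(x) = (2*x)*(x + (x - 3)) = (2*x)*(x + (-3 + x)) = (2*x)*(-3 + 2*x) = 2*x*(-3 + 2*x))
H(R, z) = R*(-3 + z)
(r(-9) + 125)*(-246 + 70) + (4*6)*H(4, -4) = (2*(-9)*(-3 + 2*(-9)) + 125)*(-246 + 70) + (4*6)*(4*(-3 - 4)) = (2*(-9)*(-3 - 18) + 125)*(-176) + 24*(4*(-7)) = (2*(-9)*(-21) + 125)*(-176) + 24*(-28) = (378 + 125)*(-176) - 672 = 503*(-176) - 672 = -88528 - 672 = -89200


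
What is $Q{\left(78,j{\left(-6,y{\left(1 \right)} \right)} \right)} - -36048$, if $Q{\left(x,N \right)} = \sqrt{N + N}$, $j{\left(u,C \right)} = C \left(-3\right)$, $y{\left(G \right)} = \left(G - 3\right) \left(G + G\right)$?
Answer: $36048 + 2 \sqrt{6} \approx 36053.0$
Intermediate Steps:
$y{\left(G \right)} = 2 G \left(-3 + G\right)$ ($y{\left(G \right)} = \left(-3 + G\right) 2 G = 2 G \left(-3 + G\right)$)
$j{\left(u,C \right)} = - 3 C$
$Q{\left(x,N \right)} = \sqrt{2} \sqrt{N}$ ($Q{\left(x,N \right)} = \sqrt{2 N} = \sqrt{2} \sqrt{N}$)
$Q{\left(78,j{\left(-6,y{\left(1 \right)} \right)} \right)} - -36048 = \sqrt{2} \sqrt{- 3 \cdot 2 \cdot 1 \left(-3 + 1\right)} - -36048 = \sqrt{2} \sqrt{- 3 \cdot 2 \cdot 1 \left(-2\right)} + 36048 = \sqrt{2} \sqrt{\left(-3\right) \left(-4\right)} + 36048 = \sqrt{2} \sqrt{12} + 36048 = \sqrt{2} \cdot 2 \sqrt{3} + 36048 = 2 \sqrt{6} + 36048 = 36048 + 2 \sqrt{6}$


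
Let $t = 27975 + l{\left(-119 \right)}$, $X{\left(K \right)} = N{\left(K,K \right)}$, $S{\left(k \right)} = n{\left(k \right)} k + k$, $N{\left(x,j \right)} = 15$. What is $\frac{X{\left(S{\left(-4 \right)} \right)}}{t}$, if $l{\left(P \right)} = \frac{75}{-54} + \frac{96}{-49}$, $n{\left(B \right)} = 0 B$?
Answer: $\frac{13230}{24670997} \approx 0.00053626$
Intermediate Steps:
$n{\left(B \right)} = 0$
$l{\left(P \right)} = - \frac{2953}{882}$ ($l{\left(P \right)} = 75 \left(- \frac{1}{54}\right) + 96 \left(- \frac{1}{49}\right) = - \frac{25}{18} - \frac{96}{49} = - \frac{2953}{882}$)
$S{\left(k \right)} = k$ ($S{\left(k \right)} = 0 k + k = 0 + k = k$)
$X{\left(K \right)} = 15$
$t = \frac{24670997}{882}$ ($t = 27975 - \frac{2953}{882} = \frac{24670997}{882} \approx 27972.0$)
$\frac{X{\left(S{\left(-4 \right)} \right)}}{t} = \frac{15}{\frac{24670997}{882}} = 15 \cdot \frac{882}{24670997} = \frac{13230}{24670997}$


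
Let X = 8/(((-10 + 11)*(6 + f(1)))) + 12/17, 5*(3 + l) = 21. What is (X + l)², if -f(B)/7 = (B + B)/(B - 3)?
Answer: 7761796/1221025 ≈ 6.3568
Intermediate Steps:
l = 6/5 (l = -3 + (⅕)*21 = -3 + 21/5 = 6/5 ≈ 1.2000)
f(B) = -14*B/(-3 + B) (f(B) = -7*(B + B)/(B - 3) = -7*2*B/(-3 + B) = -14*B/(-3 + B))
X = 292/221 (X = 8/(((-10 + 11)*(6 - 14*1/(-3 + 1)))) + 12/17 = 8/((1*(6 - 14*1/(-2)))) + 12*(1/17) = 8/((1*(6 - 14*1*(-½)))) + 12/17 = 8/((1*(6 + 7))) + 12/17 = 8/((1*13)) + 12/17 = 8/13 + 12/17 = 292/221 ≈ 1.3213)
(X + l)² = (292/221 + 6/5)² = (2786/1105)² = 7761796/1221025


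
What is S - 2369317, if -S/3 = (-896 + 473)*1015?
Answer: -1081282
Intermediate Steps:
S = 1288035 (S = -3*(-896 + 473)*1015 = -(-1269)*1015 = -3*(-429345) = 1288035)
S - 2369317 = 1288035 - 2369317 = -1081282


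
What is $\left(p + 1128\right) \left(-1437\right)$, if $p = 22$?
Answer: $-1652550$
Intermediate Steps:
$\left(p + 1128\right) \left(-1437\right) = \left(22 + 1128\right) \left(-1437\right) = 1150 \left(-1437\right) = -1652550$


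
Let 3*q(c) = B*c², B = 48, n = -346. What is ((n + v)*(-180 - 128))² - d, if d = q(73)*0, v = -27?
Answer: 13198333456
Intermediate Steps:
q(c) = 16*c² (q(c) = (48*c²)/3 = 16*c²)
d = 0 (d = (16*73²)*0 = (16*5329)*0 = 85264*0 = 0)
((n + v)*(-180 - 128))² - d = ((-346 - 27)*(-180 - 128))² - 1*0 = (-373*(-308))² + 0 = 114884² + 0 = 13198333456 + 0 = 13198333456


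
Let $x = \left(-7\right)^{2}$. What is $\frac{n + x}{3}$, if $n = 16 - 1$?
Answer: $\frac{64}{3} \approx 21.333$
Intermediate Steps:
$x = 49$
$n = 15$
$\frac{n + x}{3} = \frac{15 + 49}{3} = 64 \cdot \frac{1}{3} = \frac{64}{3}$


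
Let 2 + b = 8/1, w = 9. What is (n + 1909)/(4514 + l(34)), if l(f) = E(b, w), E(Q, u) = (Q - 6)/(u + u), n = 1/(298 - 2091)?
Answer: 1711418/4046801 ≈ 0.42291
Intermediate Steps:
n = -1/1793 (n = 1/(-1793) = -1/1793 ≈ -0.00055772)
b = 6 (b = -2 + 8/1 = -2 + 8*1 = -2 + 8 = 6)
E(Q, u) = (-6 + Q)/(2*u) (E(Q, u) = (-6 + Q)/((2*u)) = (-6 + Q)*(1/(2*u)) = (-6 + Q)/(2*u))
l(f) = 0 (l(f) = (½)*(-6 + 6)/9 = (½)*(⅑)*0 = 0)
(n + 1909)/(4514 + l(34)) = (-1/1793 + 1909)/(4514 + 0) = (3422836/1793)/4514 = (3422836/1793)*(1/4514) = 1711418/4046801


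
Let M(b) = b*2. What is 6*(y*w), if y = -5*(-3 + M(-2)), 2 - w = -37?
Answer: 8190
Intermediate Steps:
M(b) = 2*b
w = 39 (w = 2 - 1*(-37) = 2 + 37 = 39)
y = 35 (y = -5*(-3 + 2*(-2)) = -5*(-3 - 4) = -5*(-7) = 35)
6*(y*w) = 6*(35*39) = 6*1365 = 8190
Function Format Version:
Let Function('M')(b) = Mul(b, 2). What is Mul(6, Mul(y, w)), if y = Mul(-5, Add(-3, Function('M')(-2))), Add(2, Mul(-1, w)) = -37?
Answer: 8190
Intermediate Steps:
Function('M')(b) = Mul(2, b)
w = 39 (w = Add(2, Mul(-1, -37)) = Add(2, 37) = 39)
y = 35 (y = Mul(-5, Add(-3, Mul(2, -2))) = Mul(-5, Add(-3, -4)) = Mul(-5, -7) = 35)
Mul(6, Mul(y, w)) = Mul(6, Mul(35, 39)) = Mul(6, 1365) = 8190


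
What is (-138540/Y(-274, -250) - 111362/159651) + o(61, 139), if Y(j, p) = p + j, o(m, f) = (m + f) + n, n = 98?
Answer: 11747379701/20914281 ≈ 561.69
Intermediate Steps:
o(m, f) = 98 + f + m (o(m, f) = (m + f) + 98 = (f + m) + 98 = 98 + f + m)
Y(j, p) = j + p
(-138540/Y(-274, -250) - 111362/159651) + o(61, 139) = (-138540/(-274 - 250) - 111362/159651) + (98 + 139 + 61) = (-138540/(-524) - 111362*1/159651) + 298 = (-138540*(-1/524) - 111362/159651) + 298 = (34635/131 - 111362/159651) + 298 = 5514923963/20914281 + 298 = 11747379701/20914281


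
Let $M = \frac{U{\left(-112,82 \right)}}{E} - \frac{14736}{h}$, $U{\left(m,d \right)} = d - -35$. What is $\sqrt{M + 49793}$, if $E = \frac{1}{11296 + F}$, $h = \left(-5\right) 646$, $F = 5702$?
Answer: $\frac{\sqrt{5317032447095}}{1615} \approx 1427.8$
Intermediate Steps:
$U{\left(m,d \right)} = 35 + d$ ($U{\left(m,d \right)} = d + 35 = 35 + d$)
$h = -3230$
$E = \frac{1}{16998}$ ($E = \frac{1}{11296 + 5702} = \frac{1}{16998} \approx 5.883 \cdot 10^{-5}$)
$M = \frac{3211864458}{1615}$ ($M = \left(35 + 82\right) \frac{1}{\frac{1}{16998}} - \frac{14736}{-3230} = 117 \cdot 16998 - - \frac{7368}{1615} = 1988766 + \frac{7368}{1615} = \frac{3211864458}{1615} \approx 1.9888 \cdot 10^{6}$)
$\sqrt{M + 49793} = \sqrt{\frac{3211864458}{1615} + 49793} = \sqrt{\frac{3292280153}{1615}} = \frac{\sqrt{5317032447095}}{1615}$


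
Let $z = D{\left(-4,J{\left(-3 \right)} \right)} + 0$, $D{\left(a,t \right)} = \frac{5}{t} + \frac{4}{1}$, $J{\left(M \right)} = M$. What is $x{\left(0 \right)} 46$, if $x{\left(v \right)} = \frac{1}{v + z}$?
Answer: $\frac{138}{7} \approx 19.714$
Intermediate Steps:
$D{\left(a,t \right)} = 4 + \frac{5}{t}$ ($D{\left(a,t \right)} = \frac{5}{t} + 4 \cdot 1 = \frac{5}{t} + 4 = 4 + \frac{5}{t}$)
$z = \frac{7}{3}$ ($z = \left(4 + \frac{5}{-3}\right) + 0 = \left(4 + 5 \left(- \frac{1}{3}\right)\right) + 0 = \left(4 - \frac{5}{3}\right) + 0 = \frac{7}{3} + 0 = \frac{7}{3} \approx 2.3333$)
$x{\left(v \right)} = \frac{1}{\frac{7}{3} + v}$ ($x{\left(v \right)} = \frac{1}{v + \frac{7}{3}} = \frac{1}{\frac{7}{3} + v}$)
$x{\left(0 \right)} 46 = \frac{3}{7 + 3 \cdot 0} \cdot 46 = \frac{3}{7 + 0} \cdot 46 = \frac{3}{7} \cdot 46 = \frac{138}{7}$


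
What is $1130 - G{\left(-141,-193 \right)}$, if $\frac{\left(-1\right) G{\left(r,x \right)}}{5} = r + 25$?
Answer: $550$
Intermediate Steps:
$G{\left(r,x \right)} = -125 - 5 r$ ($G{\left(r,x \right)} = - 5 \left(r + 25\right) = - 5 \left(25 + r\right) = -125 - 5 r$)
$1130 - G{\left(-141,-193 \right)} = 1130 - \left(-125 - -705\right) = 1130 - \left(-125 + 705\right) = 1130 - 580 = 550$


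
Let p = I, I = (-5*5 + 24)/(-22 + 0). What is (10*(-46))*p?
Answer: -230/11 ≈ -20.909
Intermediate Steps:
I = 1/22 (I = (-25 + 24)/(-22) = -1*(-1/22) = 1/22 ≈ 0.045455)
p = 1/22 ≈ 0.045455
(10*(-46))*p = (10*(-46))*(1/22) = -460*1/22 = -230/11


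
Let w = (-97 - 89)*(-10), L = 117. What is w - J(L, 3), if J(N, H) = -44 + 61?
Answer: 1843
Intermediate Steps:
J(N, H) = 17
w = 1860 (w = -186*(-10) = 1860)
w - J(L, 3) = 1860 - 1*17 = 1860 - 17 = 1843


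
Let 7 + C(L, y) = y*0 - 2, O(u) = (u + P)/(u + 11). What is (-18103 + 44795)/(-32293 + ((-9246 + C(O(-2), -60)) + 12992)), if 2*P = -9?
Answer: -6673/7139 ≈ -0.93472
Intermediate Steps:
P = -9/2 (P = (½)*(-9) = -9/2 ≈ -4.5000)
O(u) = (-9/2 + u)/(11 + u) (O(u) = (u - 9/2)/(u + 11) = (-9/2 + u)/(11 + u))
C(L, y) = -9 (C(L, y) = -7 + (y*0 - 2) = -7 + (0 - 2) = -7 - 2 = -9)
(-18103 + 44795)/(-32293 + ((-9246 + C(O(-2), -60)) + 12992)) = (-18103 + 44795)/(-32293 + ((-9246 - 9) + 12992)) = 26692/(-32293 + (-9255 + 12992)) = 26692/(-32293 + 3737) = 26692/(-28556) = 26692*(-1/28556) = -6673/7139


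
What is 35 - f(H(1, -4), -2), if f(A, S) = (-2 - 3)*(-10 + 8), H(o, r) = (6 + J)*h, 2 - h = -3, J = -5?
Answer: 25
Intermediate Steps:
h = 5 (h = 2 - 1*(-3) = 2 + 3 = 5)
H(o, r) = 5 (H(o, r) = (6 - 5)*5 = 1*5 = 5)
f(A, S) = 10 (f(A, S) = -5*(-2) = 10)
35 - f(H(1, -4), -2) = 35 - 1*10 = 35 - 10 = 25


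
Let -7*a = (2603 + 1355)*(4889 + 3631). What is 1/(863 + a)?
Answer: -7/33716119 ≈ -2.0762e-7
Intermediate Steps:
a = -33722160/7 (a = -(2603 + 1355)*(4889 + 3631)/7 = -3958*8520/7 = -⅐*33722160 = -33722160/7 ≈ -4.8174e+6)
1/(863 + a) = 1/(863 - 33722160/7) = 1/(-33716119/7) = -7/33716119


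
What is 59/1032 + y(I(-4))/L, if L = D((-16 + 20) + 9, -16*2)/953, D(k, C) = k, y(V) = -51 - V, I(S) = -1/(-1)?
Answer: -3933925/1032 ≈ -3811.9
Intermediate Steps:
I(S) = 1 (I(S) = -1*(-1) = 1)
L = 13/953 (L = ((-16 + 20) + 9)/953 = (4 + 9)*(1/953) = 13*(1/953) = 13/953 ≈ 0.013641)
59/1032 + y(I(-4))/L = 59/1032 + (-51 - 1*1)/(13/953) = 59*(1/1032) + (-51 - 1)*(953/13) = 59/1032 - 52*953/13 = 59/1032 - 3812 = -3933925/1032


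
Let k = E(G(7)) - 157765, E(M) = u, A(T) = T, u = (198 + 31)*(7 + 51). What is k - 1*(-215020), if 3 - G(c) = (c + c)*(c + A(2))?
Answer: 70537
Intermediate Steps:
u = 13282 (u = 229*58 = 13282)
G(c) = 3 - 2*c*(2 + c) (G(c) = 3 - (c + c)*(c + 2) = 3 - 2*c*(2 + c))
E(M) = 13282
k = -144483 (k = 13282 - 157765 = -144483)
k - 1*(-215020) = -144483 - 1*(-215020) = -144483 + 215020 = 70537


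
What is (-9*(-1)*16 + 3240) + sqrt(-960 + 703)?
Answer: 3384 + I*sqrt(257) ≈ 3384.0 + 16.031*I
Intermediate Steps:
(-9*(-1)*16 + 3240) + sqrt(-960 + 703) = (9*16 + 3240) + sqrt(-257) = (144 + 3240) + I*sqrt(257) = 3384 + I*sqrt(257)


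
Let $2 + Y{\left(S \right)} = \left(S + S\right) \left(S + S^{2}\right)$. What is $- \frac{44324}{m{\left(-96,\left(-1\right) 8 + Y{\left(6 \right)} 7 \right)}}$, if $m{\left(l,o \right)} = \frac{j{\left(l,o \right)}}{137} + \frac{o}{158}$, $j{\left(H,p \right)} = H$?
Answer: $- \frac{479718652}{232577} \approx -2062.6$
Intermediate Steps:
$Y{\left(S \right)} = -2 + 2 S \left(S + S^{2}\right)$ ($Y{\left(S \right)} = -2 + \left(S + S\right) \left(S + S^{2}\right) = -2 + 2 S \left(S + S^{2}\right)$)
$m{\left(l,o \right)} = \frac{l}{137} + \frac{o}{158}$
$- \frac{44324}{m{\left(-96,\left(-1\right) 8 + Y{\left(6 \right)} 7 \right)}} = - \frac{44324}{\frac{1}{137} \left(-96\right) + \frac{\left(-1\right) 8 + \left(-2 + 2 \cdot 6^{2} + 2 \cdot 6^{3}\right) 7}{158}} = - \frac{44324}{- \frac{96}{137} + \frac{-8 + \left(-2 + 2 \cdot 36 + 2 \cdot 216\right) 7}{158}} = - \frac{44324}{- \frac{96}{137} + \frac{-8 + \left(-2 + 72 + 432\right) 7}{158}} = - \frac{44324}{- \frac{96}{137} + \frac{-8 + 502 \cdot 7}{158}} = - \frac{44324}{- \frac{96}{137} + \frac{-8 + 3514}{158}} = - \frac{44324}{- \frac{96}{137} + \frac{1}{158} \cdot 3506} = - \frac{44324}{- \frac{96}{137} + \frac{1753}{79}} = - \frac{44324}{\frac{232577}{10823}} = \left(-44324\right) \frac{10823}{232577} = - \frac{479718652}{232577}$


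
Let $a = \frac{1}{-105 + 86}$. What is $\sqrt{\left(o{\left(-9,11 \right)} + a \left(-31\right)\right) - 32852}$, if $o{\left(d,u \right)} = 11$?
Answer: $\frac{26 i \sqrt{17537}}{19} \approx 181.22 i$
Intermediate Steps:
$a = - \frac{1}{19}$ ($a = \frac{1}{-19} = - \frac{1}{19} \approx -0.052632$)
$\sqrt{\left(o{\left(-9,11 \right)} + a \left(-31\right)\right) - 32852} = \sqrt{\left(11 - - \frac{31}{19}\right) - 32852} = \sqrt{\left(11 + \frac{31}{19}\right) - 32852} = \sqrt{\frac{240}{19} - 32852} = \sqrt{- \frac{623948}{19}} = \frac{26 i \sqrt{17537}}{19}$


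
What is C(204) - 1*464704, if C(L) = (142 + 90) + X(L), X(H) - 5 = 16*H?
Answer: -461203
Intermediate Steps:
X(H) = 5 + 16*H
C(L) = 237 + 16*L (C(L) = (142 + 90) + (5 + 16*L) = 232 + (5 + 16*L) = 237 + 16*L)
C(204) - 1*464704 = (237 + 16*204) - 1*464704 = (237 + 3264) - 464704 = 3501 - 464704 = -461203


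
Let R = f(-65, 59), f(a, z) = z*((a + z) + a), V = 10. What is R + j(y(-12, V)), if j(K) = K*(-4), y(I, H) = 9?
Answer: -4225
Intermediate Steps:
f(a, z) = z*(z + 2*a)
j(K) = -4*K
R = -4189 (R = 59*(59 + 2*(-65)) = 59*(59 - 130) = 59*(-71) = -4189)
R + j(y(-12, V)) = -4189 - 4*9 = -4189 - 36 = -4225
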